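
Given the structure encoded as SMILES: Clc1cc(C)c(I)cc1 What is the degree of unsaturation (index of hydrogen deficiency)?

Molecular formula: C7H6ClI.
DoU = (2C + 2 + N − H − X) / 2, where X is the halogen count and O/S are ignored.
    = (2·7 + 2 + 0 − 6 − 2) / 2 = 8 / 2 = 4.

4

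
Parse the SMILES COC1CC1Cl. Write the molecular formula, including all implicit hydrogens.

C4H7ClO

Walk through each heavy atom and fill implicit hydrogens from standard valence (C 4, N 3, O 2, S 2, halogen 1):
  atom 1: C, bond orders sum to 1 (valence 4) → 3 H
  atom 2: O, bond orders sum to 2 (valence 2) → 0 H
  atom 3: C, bond orders sum to 3 (valence 4) → 1 H
  atom 4: C, bond orders sum to 2 (valence 4) → 2 H
  atom 5: C, bond orders sum to 3 (valence 4) → 1 H
  atom 6: Cl (halogen, monovalent) → 0 H
Totals → C:4, H:7, Cl:1, O:1.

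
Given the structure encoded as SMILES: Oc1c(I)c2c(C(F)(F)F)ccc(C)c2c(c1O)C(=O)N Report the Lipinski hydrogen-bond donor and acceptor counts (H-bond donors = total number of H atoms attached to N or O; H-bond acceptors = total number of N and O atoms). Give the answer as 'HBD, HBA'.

Donors: find every N or O and count the H atoms it carries.
  atom 1 (O): bond orders sum to 1 → 1 H
  atom 18 (O): bond orders sum to 1 → 1 H
  atom 20 (O): bond orders sum to 2 → 0 H
  atom 21 (N): bond orders sum to 1 → 2 H
Lipinski HBD = 4.
Acceptors: N atoms = 1, O atoms = 3 → HBA = 4.

4, 4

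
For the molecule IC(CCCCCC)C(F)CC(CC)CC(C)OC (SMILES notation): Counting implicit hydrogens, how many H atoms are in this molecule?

Walk through each heavy atom and fill implicit hydrogens from standard valence (C 4, N 3, O 2, S 2, halogen 1):
  atom 1: I (halogen, monovalent) → 0 H
  atom 2: C, bond orders sum to 3 (valence 4) → 1 H
  atom 3: C, bond orders sum to 2 (valence 4) → 2 H
  atom 4: C, bond orders sum to 2 (valence 4) → 2 H
  atom 5: C, bond orders sum to 2 (valence 4) → 2 H
  atom 6: C, bond orders sum to 2 (valence 4) → 2 H
  atom 7: C, bond orders sum to 2 (valence 4) → 2 H
  atom 8: C, bond orders sum to 1 (valence 4) → 3 H
  atom 9: C, bond orders sum to 3 (valence 4) → 1 H
  atom 10: F (halogen, monovalent) → 0 H
  atom 11: C, bond orders sum to 2 (valence 4) → 2 H
  atom 12: C, bond orders sum to 3 (valence 4) → 1 H
  atom 13: C, bond orders sum to 2 (valence 4) → 2 H
  atom 14: C, bond orders sum to 1 (valence 4) → 3 H
  atom 15: C, bond orders sum to 2 (valence 4) → 2 H
  atom 16: C, bond orders sum to 3 (valence 4) → 1 H
  atom 17: C, bond orders sum to 1 (valence 4) → 3 H
  atom 18: O, bond orders sum to 2 (valence 2) → 0 H
  atom 19: C, bond orders sum to 1 (valence 4) → 3 H
Total hydrogens: 32.

32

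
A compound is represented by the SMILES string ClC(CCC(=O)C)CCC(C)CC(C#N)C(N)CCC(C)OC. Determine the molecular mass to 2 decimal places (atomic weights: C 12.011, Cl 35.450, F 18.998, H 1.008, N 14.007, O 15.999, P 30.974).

344.92 g/mol

First, the molecular formula is C18H33ClN2O2 (counting implicit H from valence).
  C: 18 × 12.011 = 216.198
  Cl: 1 × 35.450 = 35.450
  H: 33 × 1.008 = 33.264
  N: 2 × 14.007 = 28.014
  O: 2 × 15.999 = 31.998
Sum: 18×12.011 + 1×35.450 + 33×1.008 + 2×14.007 + 2×15.999 = 344.924 → 344.92 g/mol.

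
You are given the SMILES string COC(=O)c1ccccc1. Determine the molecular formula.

C8H8O2

Walk through each heavy atom and fill implicit hydrogens from standard valence (C 4, N 3, O 2, S 2, halogen 1); for lowercase aromatic atoms, an aromatic c carries 1 H when it has two neighbours and 0 H with three, and aromatic n carries 0 H:
  atom 1: C, bond orders sum to 1 (valence 4) → 3 H
  atom 2: O, bond orders sum to 2 (valence 2) → 0 H
  atom 3: C, bond orders sum to 4 (valence 4) → 0 H
  atom 4: O, bond orders sum to 2 (valence 2) → 0 H
  atom 5: aromatic c, 3 neighbours → 0 H
  atom 6: aromatic c, 2 neighbours → 1 H
  atom 7: aromatic c, 2 neighbours → 1 H
  atom 8: aromatic c, 2 neighbours → 1 H
  atom 9: aromatic c, 2 neighbours → 1 H
  atom 10: aromatic c, 2 neighbours → 1 H
Totals → C:8, H:8, O:2.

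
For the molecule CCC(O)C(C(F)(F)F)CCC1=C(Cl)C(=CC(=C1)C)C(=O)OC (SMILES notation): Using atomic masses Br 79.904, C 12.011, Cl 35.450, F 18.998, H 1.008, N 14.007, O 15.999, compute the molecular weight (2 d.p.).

First, the molecular formula is C16H20ClF3O3 (counting implicit H from valence).
  C: 16 × 12.011 = 192.176
  Cl: 1 × 35.450 = 35.450
  F: 3 × 18.998 = 56.994
  H: 20 × 1.008 = 20.160
  O: 3 × 15.999 = 47.997
Sum: 16×12.011 + 1×35.450 + 3×18.998 + 20×1.008 + 3×15.999 = 352.777 → 352.78 g/mol.

352.78 g/mol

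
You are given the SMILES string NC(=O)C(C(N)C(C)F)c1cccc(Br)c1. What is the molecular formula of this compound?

Walk through each heavy atom and fill implicit hydrogens from standard valence (C 4, N 3, O 2, S 2, halogen 1); for lowercase aromatic atoms, an aromatic c carries 1 H when it has two neighbours and 0 H with three, and aromatic n carries 0 H:
  atom 1: N, bond orders sum to 1 (valence 3) → 2 H
  atom 2: C, bond orders sum to 4 (valence 4) → 0 H
  atom 3: O, bond orders sum to 2 (valence 2) → 0 H
  atom 4: C, bond orders sum to 3 (valence 4) → 1 H
  atom 5: C, bond orders sum to 3 (valence 4) → 1 H
  atom 6: N, bond orders sum to 1 (valence 3) → 2 H
  atom 7: C, bond orders sum to 3 (valence 4) → 1 H
  atom 8: C, bond orders sum to 1 (valence 4) → 3 H
  atom 9: F (halogen, monovalent) → 0 H
  atom 10: aromatic c, 3 neighbours → 0 H
  atom 11: aromatic c, 2 neighbours → 1 H
  atom 12: aromatic c, 2 neighbours → 1 H
  atom 13: aromatic c, 2 neighbours → 1 H
  atom 14: aromatic c, 3 neighbours → 0 H
  atom 15: Br (halogen, monovalent) → 0 H
  atom 16: aromatic c, 2 neighbours → 1 H
Totals → C:11, H:14, Br:1, F:1, N:2, O:1.

C11H14BrFN2O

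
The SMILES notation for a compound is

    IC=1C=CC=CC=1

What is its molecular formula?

C6H5I

Walk through each heavy atom and fill implicit hydrogens from standard valence (C 4, N 3, O 2, S 2, halogen 1):
  atom 1: I (halogen, monovalent) → 0 H
  atom 2: C, bond orders sum to 4 (valence 4) → 0 H
  atom 3: C, bond orders sum to 3 (valence 4) → 1 H
  atom 4: C, bond orders sum to 3 (valence 4) → 1 H
  atom 5: C, bond orders sum to 3 (valence 4) → 1 H
  atom 6: C, bond orders sum to 3 (valence 4) → 1 H
  atom 7: C, bond orders sum to 3 (valence 4) → 1 H
Totals → C:6, H:5, I:1.
In Hill order: C6H5I.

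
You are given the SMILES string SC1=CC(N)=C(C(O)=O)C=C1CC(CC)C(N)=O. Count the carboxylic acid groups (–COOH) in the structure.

1

The carboxylic acid motif appears at heavy-atom position 7 in the SMILES.
Other groups present: 1 amide, 1 primary amine, 1 thiol.
Carboxylic acid count: 1.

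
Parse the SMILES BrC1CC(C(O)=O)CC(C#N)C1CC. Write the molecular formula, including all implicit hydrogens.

Walk through each heavy atom and fill implicit hydrogens from standard valence (C 4, N 3, O 2, S 2, halogen 1):
  atom 1: Br (halogen, monovalent) → 0 H
  atom 2: C, bond orders sum to 3 (valence 4) → 1 H
  atom 3: C, bond orders sum to 2 (valence 4) → 2 H
  atom 4: C, bond orders sum to 3 (valence 4) → 1 H
  atom 5: C, bond orders sum to 4 (valence 4) → 0 H
  atom 6: O, bond orders sum to 1 (valence 2) → 1 H
  atom 7: O, bond orders sum to 2 (valence 2) → 0 H
  atom 8: C, bond orders sum to 2 (valence 4) → 2 H
  atom 9: C, bond orders sum to 3 (valence 4) → 1 H
  atom 10: C, bond orders sum to 4 (valence 4) → 0 H
  atom 11: N, bond orders sum to 3 (valence 3) → 0 H
  atom 12: C, bond orders sum to 3 (valence 4) → 1 H
  atom 13: C, bond orders sum to 2 (valence 4) → 2 H
  atom 14: C, bond orders sum to 1 (valence 4) → 3 H
Totals → C:10, H:14, Br:1, N:1, O:2.
In Hill order: C10H14BrNO2.

C10H14BrNO2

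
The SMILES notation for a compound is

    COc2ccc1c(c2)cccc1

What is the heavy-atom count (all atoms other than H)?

Every atom symbol written in the SMILES (organic subset) is one heavy atom; implicit H are not written.
Heavy atoms by element → C:11, O:1.
Total: 12.

12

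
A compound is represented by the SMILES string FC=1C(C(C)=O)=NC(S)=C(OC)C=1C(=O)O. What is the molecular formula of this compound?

C9H8FNO4S

Walk through each heavy atom and fill implicit hydrogens from standard valence (C 4, N 3, O 2, S 2, halogen 1):
  atom 1: F (halogen, monovalent) → 0 H
  atom 2: C, bond orders sum to 4 (valence 4) → 0 H
  atom 3: C, bond orders sum to 4 (valence 4) → 0 H
  atom 4: C, bond orders sum to 4 (valence 4) → 0 H
  atom 5: C, bond orders sum to 1 (valence 4) → 3 H
  atom 6: O, bond orders sum to 2 (valence 2) → 0 H
  atom 7: N, bond orders sum to 3 (valence 3) → 0 H
  atom 8: C, bond orders sum to 4 (valence 4) → 0 H
  atom 9: S, bond orders sum to 1 (valence 2) → 1 H
  atom 10: C, bond orders sum to 4 (valence 4) → 0 H
  atom 11: O, bond orders sum to 2 (valence 2) → 0 H
  atom 12: C, bond orders sum to 1 (valence 4) → 3 H
  atom 13: C, bond orders sum to 4 (valence 4) → 0 H
  atom 14: C, bond orders sum to 4 (valence 4) → 0 H
  atom 15: O, bond orders sum to 2 (valence 2) → 0 H
  atom 16: O, bond orders sum to 1 (valence 2) → 1 H
Totals → C:9, H:8, F:1, N:1, O:4, S:1.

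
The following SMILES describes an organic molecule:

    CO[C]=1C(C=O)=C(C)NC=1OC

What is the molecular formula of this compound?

Walk through each heavy atom and fill implicit hydrogens from standard valence (C 4, N 3, O 2, S 2, halogen 1):
  atom 1: C, bond orders sum to 1 (valence 4) → 3 H
  atom 2: O, bond orders sum to 2 (valence 2) → 0 H
  atom 3: C with explicit H count 0
  atom 4: C, bond orders sum to 4 (valence 4) → 0 H
  atom 5: C, bond orders sum to 3 (valence 4) → 1 H
  atom 6: O, bond orders sum to 2 (valence 2) → 0 H
  atom 7: C, bond orders sum to 4 (valence 4) → 0 H
  atom 8: C, bond orders sum to 1 (valence 4) → 3 H
  atom 9: N, bond orders sum to 2 (valence 3) → 1 H
  atom 10: C, bond orders sum to 4 (valence 4) → 0 H
  atom 11: O, bond orders sum to 2 (valence 2) → 0 H
  atom 12: C, bond orders sum to 1 (valence 4) → 3 H
Totals → C:8, H:11, N:1, O:3.

C8H11NO3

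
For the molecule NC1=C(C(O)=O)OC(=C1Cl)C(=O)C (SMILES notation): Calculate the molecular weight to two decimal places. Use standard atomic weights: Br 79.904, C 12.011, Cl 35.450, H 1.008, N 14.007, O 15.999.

203.58 g/mol

First, the molecular formula is C7H6ClNO4 (counting implicit H from valence).
  C: 7 × 12.011 = 84.077
  Cl: 1 × 35.450 = 35.450
  H: 6 × 1.008 = 6.048
  N: 1 × 14.007 = 14.007
  O: 4 × 15.999 = 63.996
Sum: 7×12.011 + 1×35.450 + 6×1.008 + 1×14.007 + 4×15.999 = 203.578 → 203.58 g/mol.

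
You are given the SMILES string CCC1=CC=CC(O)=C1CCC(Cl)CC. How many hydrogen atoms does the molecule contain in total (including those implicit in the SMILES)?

Walk through each heavy atom and fill implicit hydrogens from standard valence (C 4, N 3, O 2, S 2, halogen 1):
  atom 1: C, bond orders sum to 1 (valence 4) → 3 H
  atom 2: C, bond orders sum to 2 (valence 4) → 2 H
  atom 3: C, bond orders sum to 4 (valence 4) → 0 H
  atom 4: C, bond orders sum to 3 (valence 4) → 1 H
  atom 5: C, bond orders sum to 3 (valence 4) → 1 H
  atom 6: C, bond orders sum to 3 (valence 4) → 1 H
  atom 7: C, bond orders sum to 4 (valence 4) → 0 H
  atom 8: O, bond orders sum to 1 (valence 2) → 1 H
  atom 9: C, bond orders sum to 4 (valence 4) → 0 H
  atom 10: C, bond orders sum to 2 (valence 4) → 2 H
  atom 11: C, bond orders sum to 2 (valence 4) → 2 H
  atom 12: C, bond orders sum to 3 (valence 4) → 1 H
  atom 13: Cl (halogen, monovalent) → 0 H
  atom 14: C, bond orders sum to 2 (valence 4) → 2 H
  atom 15: C, bond orders sum to 1 (valence 4) → 3 H
Total hydrogens: 19.

19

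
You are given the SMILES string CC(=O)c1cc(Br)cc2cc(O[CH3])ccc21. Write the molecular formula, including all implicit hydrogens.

Walk through each heavy atom and fill implicit hydrogens from standard valence (C 4, N 3, O 2, S 2, halogen 1); for lowercase aromatic atoms, an aromatic c carries 1 H when it has two neighbours and 0 H with three, and aromatic n carries 0 H:
  atom 1: C, bond orders sum to 1 (valence 4) → 3 H
  atom 2: C, bond orders sum to 4 (valence 4) → 0 H
  atom 3: O, bond orders sum to 2 (valence 2) → 0 H
  atom 4: aromatic c, 3 neighbours → 0 H
  atom 5: aromatic c, 2 neighbours → 1 H
  atom 6: aromatic c, 3 neighbours → 0 H
  atom 7: Br (halogen, monovalent) → 0 H
  atom 8: aromatic c, 2 neighbours → 1 H
  atom 9: aromatic c, 3 neighbours → 0 H
  atom 10: aromatic c, 2 neighbours → 1 H
  atom 11: aromatic c, 3 neighbours → 0 H
  atom 12: O, bond orders sum to 2 (valence 2) → 0 H
  atom 13: C with explicit H count 3
  atom 14: aromatic c, 2 neighbours → 1 H
  atom 15: aromatic c, 2 neighbours → 1 H
  atom 16: aromatic c, 3 neighbours → 0 H
Totals → C:13, H:11, Br:1, O:2.

C13H11BrO2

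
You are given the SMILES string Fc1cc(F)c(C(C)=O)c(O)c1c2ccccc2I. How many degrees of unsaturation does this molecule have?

9

Molecular formula: C14H9F2IO2.
DoU = (2C + 2 + N − H − X) / 2, where X is the halogen count and O/S are ignored.
    = (2·14 + 2 + 0 − 9 − 3) / 2 = 18 / 2 = 9.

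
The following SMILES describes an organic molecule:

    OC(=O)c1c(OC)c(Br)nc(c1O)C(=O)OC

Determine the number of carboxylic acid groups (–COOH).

1

The carboxylic acid motif appears at heavy-atom position 2 in the SMILES.
Other groups present: 1 ester, 1 ether, 1 hydroxyl.
Carboxylic acid count: 1.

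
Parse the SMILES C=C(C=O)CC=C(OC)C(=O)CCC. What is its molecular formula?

Walk through each heavy atom and fill implicit hydrogens from standard valence (C 4, N 3, O 2, S 2, halogen 1):
  atom 1: C, bond orders sum to 2 (valence 4) → 2 H
  atom 2: C, bond orders sum to 4 (valence 4) → 0 H
  atom 3: C, bond orders sum to 3 (valence 4) → 1 H
  atom 4: O, bond orders sum to 2 (valence 2) → 0 H
  atom 5: C, bond orders sum to 2 (valence 4) → 2 H
  atom 6: C, bond orders sum to 3 (valence 4) → 1 H
  atom 7: C, bond orders sum to 4 (valence 4) → 0 H
  atom 8: O, bond orders sum to 2 (valence 2) → 0 H
  atom 9: C, bond orders sum to 1 (valence 4) → 3 H
  atom 10: C, bond orders sum to 4 (valence 4) → 0 H
  atom 11: O, bond orders sum to 2 (valence 2) → 0 H
  atom 12: C, bond orders sum to 2 (valence 4) → 2 H
  atom 13: C, bond orders sum to 2 (valence 4) → 2 H
  atom 14: C, bond orders sum to 1 (valence 4) → 3 H
Totals → C:11, H:16, O:3.
In Hill order: C11H16O3.

C11H16O3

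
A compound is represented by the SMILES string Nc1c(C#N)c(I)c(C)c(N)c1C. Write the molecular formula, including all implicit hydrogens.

Walk through each heavy atom and fill implicit hydrogens from standard valence (C 4, N 3, O 2, S 2, halogen 1); for lowercase aromatic atoms, an aromatic c carries 1 H when it has two neighbours and 0 H with three, and aromatic n carries 0 H:
  atom 1: N, bond orders sum to 1 (valence 3) → 2 H
  atom 2: aromatic c, 3 neighbours → 0 H
  atom 3: aromatic c, 3 neighbours → 0 H
  atom 4: C, bond orders sum to 4 (valence 4) → 0 H
  atom 5: N, bond orders sum to 3 (valence 3) → 0 H
  atom 6: aromatic c, 3 neighbours → 0 H
  atom 7: I (halogen, monovalent) → 0 H
  atom 8: aromatic c, 3 neighbours → 0 H
  atom 9: C, bond orders sum to 1 (valence 4) → 3 H
  atom 10: aromatic c, 3 neighbours → 0 H
  atom 11: N, bond orders sum to 1 (valence 3) → 2 H
  atom 12: aromatic c, 3 neighbours → 0 H
  atom 13: C, bond orders sum to 1 (valence 4) → 3 H
Totals → C:9, H:10, I:1, N:3.
In Hill order: C9H10IN3.

C9H10IN3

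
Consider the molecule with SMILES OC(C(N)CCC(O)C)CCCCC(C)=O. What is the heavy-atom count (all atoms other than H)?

Every atom symbol written in the SMILES (organic subset) is one heavy atom; implicit H are not written.
Heavy atoms by element → C:12, N:1, O:3.
Total: 16.

16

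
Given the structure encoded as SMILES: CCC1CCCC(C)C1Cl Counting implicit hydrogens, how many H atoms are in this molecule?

17

Walk through each heavy atom and fill implicit hydrogens from standard valence (C 4, N 3, O 2, S 2, halogen 1):
  atom 1: C, bond orders sum to 1 (valence 4) → 3 H
  atom 2: C, bond orders sum to 2 (valence 4) → 2 H
  atom 3: C, bond orders sum to 3 (valence 4) → 1 H
  atom 4: C, bond orders sum to 2 (valence 4) → 2 H
  atom 5: C, bond orders sum to 2 (valence 4) → 2 H
  atom 6: C, bond orders sum to 2 (valence 4) → 2 H
  atom 7: C, bond orders sum to 3 (valence 4) → 1 H
  atom 8: C, bond orders sum to 1 (valence 4) → 3 H
  atom 9: C, bond orders sum to 3 (valence 4) → 1 H
  atom 10: Cl (halogen, monovalent) → 0 H
Total hydrogens: 17.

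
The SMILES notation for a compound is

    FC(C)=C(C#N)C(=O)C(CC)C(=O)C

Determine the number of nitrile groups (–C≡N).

The nitrile motif appears at heavy-atom position 5 in the SMILES.
Other groups present: 1 alkene, 2 ketone.
Nitrile count: 1.

1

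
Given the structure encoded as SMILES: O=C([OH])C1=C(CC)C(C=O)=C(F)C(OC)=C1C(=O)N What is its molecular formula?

Walk through each heavy atom and fill implicit hydrogens from standard valence (C 4, N 3, O 2, S 2, halogen 1):
  atom 1: O, bond orders sum to 2 (valence 2) → 0 H
  atom 2: C, bond orders sum to 4 (valence 4) → 0 H
  atom 3: O with explicit H count 1
  atom 4: C, bond orders sum to 4 (valence 4) → 0 H
  atom 5: C, bond orders sum to 4 (valence 4) → 0 H
  atom 6: C, bond orders sum to 2 (valence 4) → 2 H
  atom 7: C, bond orders sum to 1 (valence 4) → 3 H
  atom 8: C, bond orders sum to 4 (valence 4) → 0 H
  atom 9: C, bond orders sum to 3 (valence 4) → 1 H
  atom 10: O, bond orders sum to 2 (valence 2) → 0 H
  atom 11: C, bond orders sum to 4 (valence 4) → 0 H
  atom 12: F (halogen, monovalent) → 0 H
  atom 13: C, bond orders sum to 4 (valence 4) → 0 H
  atom 14: O, bond orders sum to 2 (valence 2) → 0 H
  atom 15: C, bond orders sum to 1 (valence 4) → 3 H
  atom 16: C, bond orders sum to 4 (valence 4) → 0 H
  atom 17: C, bond orders sum to 4 (valence 4) → 0 H
  atom 18: O, bond orders sum to 2 (valence 2) → 0 H
  atom 19: N, bond orders sum to 1 (valence 3) → 2 H
Totals → C:12, H:12, F:1, N:1, O:5.

C12H12FNO5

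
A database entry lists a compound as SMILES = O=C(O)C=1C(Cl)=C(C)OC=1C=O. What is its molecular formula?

Walk through each heavy atom and fill implicit hydrogens from standard valence (C 4, N 3, O 2, S 2, halogen 1):
  atom 1: O, bond orders sum to 2 (valence 2) → 0 H
  atom 2: C, bond orders sum to 4 (valence 4) → 0 H
  atom 3: O, bond orders sum to 1 (valence 2) → 1 H
  atom 4: C, bond orders sum to 4 (valence 4) → 0 H
  atom 5: C, bond orders sum to 4 (valence 4) → 0 H
  atom 6: Cl (halogen, monovalent) → 0 H
  atom 7: C, bond orders sum to 4 (valence 4) → 0 H
  atom 8: C, bond orders sum to 1 (valence 4) → 3 H
  atom 9: O, bond orders sum to 2 (valence 2) → 0 H
  atom 10: C, bond orders sum to 4 (valence 4) → 0 H
  atom 11: C, bond orders sum to 3 (valence 4) → 1 H
  atom 12: O, bond orders sum to 2 (valence 2) → 0 H
Totals → C:7, H:5, Cl:1, O:4.

C7H5ClO4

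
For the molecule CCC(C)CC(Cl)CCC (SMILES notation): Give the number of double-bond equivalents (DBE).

Degree of unsaturation = (number of rings) + (number of π bonds).
Ring closures in the SMILES: 0.
π bonds: none → 0 DoU from unsaturation.
Total DoU = 0 + 0 = 0.

0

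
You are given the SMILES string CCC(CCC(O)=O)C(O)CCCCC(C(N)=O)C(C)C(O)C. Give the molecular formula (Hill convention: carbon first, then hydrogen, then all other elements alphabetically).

C17H33NO5

Walk through each heavy atom and fill implicit hydrogens from standard valence (C 4, N 3, O 2, S 2, halogen 1):
  atom 1: C, bond orders sum to 1 (valence 4) → 3 H
  atom 2: C, bond orders sum to 2 (valence 4) → 2 H
  atom 3: C, bond orders sum to 3 (valence 4) → 1 H
  atom 4: C, bond orders sum to 2 (valence 4) → 2 H
  atom 5: C, bond orders sum to 2 (valence 4) → 2 H
  atom 6: C, bond orders sum to 4 (valence 4) → 0 H
  atom 7: O, bond orders sum to 1 (valence 2) → 1 H
  atom 8: O, bond orders sum to 2 (valence 2) → 0 H
  atom 9: C, bond orders sum to 3 (valence 4) → 1 H
  atom 10: O, bond orders sum to 1 (valence 2) → 1 H
  atom 11: C, bond orders sum to 2 (valence 4) → 2 H
  atom 12: C, bond orders sum to 2 (valence 4) → 2 H
  atom 13: C, bond orders sum to 2 (valence 4) → 2 H
  atom 14: C, bond orders sum to 2 (valence 4) → 2 H
  atom 15: C, bond orders sum to 3 (valence 4) → 1 H
  atom 16: C, bond orders sum to 4 (valence 4) → 0 H
  atom 17: N, bond orders sum to 1 (valence 3) → 2 H
  atom 18: O, bond orders sum to 2 (valence 2) → 0 H
  atom 19: C, bond orders sum to 3 (valence 4) → 1 H
  atom 20: C, bond orders sum to 1 (valence 4) → 3 H
  atom 21: C, bond orders sum to 3 (valence 4) → 1 H
  atom 22: O, bond orders sum to 1 (valence 2) → 1 H
  atom 23: C, bond orders sum to 1 (valence 4) → 3 H
Totals → C:17, H:33, N:1, O:5.
In Hill order: C17H33NO5.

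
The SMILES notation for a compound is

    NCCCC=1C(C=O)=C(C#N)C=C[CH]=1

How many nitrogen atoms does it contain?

2

Scan the SMILES for N atoms (remember two-letter symbols like Cl and Br are single atoms).
Nitrogen count: 2.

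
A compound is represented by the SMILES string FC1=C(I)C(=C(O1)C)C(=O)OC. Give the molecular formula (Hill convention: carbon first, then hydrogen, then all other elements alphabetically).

Walk through each heavy atom and fill implicit hydrogens from standard valence (C 4, N 3, O 2, S 2, halogen 1):
  atom 1: F (halogen, monovalent) → 0 H
  atom 2: C, bond orders sum to 4 (valence 4) → 0 H
  atom 3: C, bond orders sum to 4 (valence 4) → 0 H
  atom 4: I (halogen, monovalent) → 0 H
  atom 5: C, bond orders sum to 4 (valence 4) → 0 H
  atom 6: C, bond orders sum to 4 (valence 4) → 0 H
  atom 7: O, bond orders sum to 2 (valence 2) → 0 H
  atom 8: C, bond orders sum to 1 (valence 4) → 3 H
  atom 9: C, bond orders sum to 4 (valence 4) → 0 H
  atom 10: O, bond orders sum to 2 (valence 2) → 0 H
  atom 11: O, bond orders sum to 2 (valence 2) → 0 H
  atom 12: C, bond orders sum to 1 (valence 4) → 3 H
Totals → C:7, H:6, F:1, I:1, O:3.

C7H6FIO3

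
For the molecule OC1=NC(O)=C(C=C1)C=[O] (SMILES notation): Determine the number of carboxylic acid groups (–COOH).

Scan the SMILES for the carboxylic acid motif — none present.
Groups that are present: 1 aldehyde, 2 hydroxyl.

0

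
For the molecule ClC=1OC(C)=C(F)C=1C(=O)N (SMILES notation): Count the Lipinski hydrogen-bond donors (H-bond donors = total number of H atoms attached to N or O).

2

Donors: find every N or O and count the H atoms it carries.
  atom 3 (O): bond orders sum to 2 → 0 H
  atom 10 (O): bond orders sum to 2 → 0 H
  atom 11 (N): bond orders sum to 1 → 2 H
Lipinski HBD = 2.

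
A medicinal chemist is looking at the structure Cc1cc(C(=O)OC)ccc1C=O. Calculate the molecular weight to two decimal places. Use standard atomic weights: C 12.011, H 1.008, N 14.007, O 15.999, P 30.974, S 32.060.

First, the molecular formula is C10H10O3 (counting implicit H from valence).
  C: 10 × 12.011 = 120.110
  H: 10 × 1.008 = 10.080
  O: 3 × 15.999 = 47.997
Sum: 10×12.011 + 10×1.008 + 3×15.999 = 178.187 → 178.19 g/mol.

178.19 g/mol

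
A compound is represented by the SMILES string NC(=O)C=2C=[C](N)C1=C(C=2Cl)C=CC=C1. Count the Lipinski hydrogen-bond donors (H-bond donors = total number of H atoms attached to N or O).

Donors: find every N or O and count the H atoms it carries.
  atom 1 (N): bond orders sum to 1 → 2 H
  atom 3 (O): bond orders sum to 2 → 0 H
  atom 7 (N): bond orders sum to 1 → 2 H
Lipinski HBD = 4.

4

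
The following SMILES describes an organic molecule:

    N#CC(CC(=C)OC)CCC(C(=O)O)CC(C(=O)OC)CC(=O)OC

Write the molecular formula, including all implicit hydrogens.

Walk through each heavy atom and fill implicit hydrogens from standard valence (C 4, N 3, O 2, S 2, halogen 1):
  atom 1: N, bond orders sum to 3 (valence 3) → 0 H
  atom 2: C, bond orders sum to 4 (valence 4) → 0 H
  atom 3: C, bond orders sum to 3 (valence 4) → 1 H
  atom 4: C, bond orders sum to 2 (valence 4) → 2 H
  atom 5: C, bond orders sum to 4 (valence 4) → 0 H
  atom 6: C, bond orders sum to 2 (valence 4) → 2 H
  atom 7: O, bond orders sum to 2 (valence 2) → 0 H
  atom 8: C, bond orders sum to 1 (valence 4) → 3 H
  atom 9: C, bond orders sum to 2 (valence 4) → 2 H
  atom 10: C, bond orders sum to 2 (valence 4) → 2 H
  atom 11: C, bond orders sum to 3 (valence 4) → 1 H
  atom 12: C, bond orders sum to 4 (valence 4) → 0 H
  atom 13: O, bond orders sum to 2 (valence 2) → 0 H
  atom 14: O, bond orders sum to 1 (valence 2) → 1 H
  atom 15: C, bond orders sum to 2 (valence 4) → 2 H
  atom 16: C, bond orders sum to 3 (valence 4) → 1 H
  atom 17: C, bond orders sum to 4 (valence 4) → 0 H
  atom 18: O, bond orders sum to 2 (valence 2) → 0 H
  atom 19: O, bond orders sum to 2 (valence 2) → 0 H
  atom 20: C, bond orders sum to 1 (valence 4) → 3 H
  atom 21: C, bond orders sum to 2 (valence 4) → 2 H
  atom 22: C, bond orders sum to 4 (valence 4) → 0 H
  atom 23: O, bond orders sum to 2 (valence 2) → 0 H
  atom 24: O, bond orders sum to 2 (valence 2) → 0 H
  atom 25: C, bond orders sum to 1 (valence 4) → 3 H
Totals → C:17, H:25, N:1, O:7.
In Hill order: C17H25NO7.

C17H25NO7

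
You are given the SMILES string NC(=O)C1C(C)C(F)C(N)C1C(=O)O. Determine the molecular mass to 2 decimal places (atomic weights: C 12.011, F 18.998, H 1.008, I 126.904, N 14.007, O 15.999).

First, the molecular formula is C8H13FN2O3 (counting implicit H from valence).
  C: 8 × 12.011 = 96.088
  F: 1 × 18.998 = 18.998
  H: 13 × 1.008 = 13.104
  N: 2 × 14.007 = 28.014
  O: 3 × 15.999 = 47.997
Sum: 8×12.011 + 1×18.998 + 13×1.008 + 2×14.007 + 3×15.999 = 204.201 → 204.20 g/mol.

204.20 g/mol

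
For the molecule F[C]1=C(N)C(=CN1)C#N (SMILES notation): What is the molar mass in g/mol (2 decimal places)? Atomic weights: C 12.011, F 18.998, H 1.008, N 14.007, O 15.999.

125.11 g/mol

First, the molecular formula is C5H4FN3 (counting implicit H from valence).
  C: 5 × 12.011 = 60.055
  F: 1 × 18.998 = 18.998
  H: 4 × 1.008 = 4.032
  N: 3 × 14.007 = 42.021
Sum: 5×12.011 + 1×18.998 + 4×1.008 + 3×14.007 = 125.106 → 125.11 g/mol.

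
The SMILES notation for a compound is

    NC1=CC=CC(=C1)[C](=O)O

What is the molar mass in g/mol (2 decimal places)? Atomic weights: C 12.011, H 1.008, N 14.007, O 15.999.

137.14 g/mol

First, the molecular formula is C7H7NO2 (counting implicit H from valence).
  C: 7 × 12.011 = 84.077
  H: 7 × 1.008 = 7.056
  N: 1 × 14.007 = 14.007
  O: 2 × 15.999 = 31.998
Sum: 7×12.011 + 7×1.008 + 1×14.007 + 2×15.999 = 137.138 → 137.14 g/mol.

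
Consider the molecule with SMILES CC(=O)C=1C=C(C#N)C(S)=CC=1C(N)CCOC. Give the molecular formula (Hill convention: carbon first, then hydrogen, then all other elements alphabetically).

C13H16N2O2S

Walk through each heavy atom and fill implicit hydrogens from standard valence (C 4, N 3, O 2, S 2, halogen 1):
  atom 1: C, bond orders sum to 1 (valence 4) → 3 H
  atom 2: C, bond orders sum to 4 (valence 4) → 0 H
  atom 3: O, bond orders sum to 2 (valence 2) → 0 H
  atom 4: C, bond orders sum to 4 (valence 4) → 0 H
  atom 5: C, bond orders sum to 3 (valence 4) → 1 H
  atom 6: C, bond orders sum to 4 (valence 4) → 0 H
  atom 7: C, bond orders sum to 4 (valence 4) → 0 H
  atom 8: N, bond orders sum to 3 (valence 3) → 0 H
  atom 9: C, bond orders sum to 4 (valence 4) → 0 H
  atom 10: S, bond orders sum to 1 (valence 2) → 1 H
  atom 11: C, bond orders sum to 3 (valence 4) → 1 H
  atom 12: C, bond orders sum to 4 (valence 4) → 0 H
  atom 13: C, bond orders sum to 3 (valence 4) → 1 H
  atom 14: N, bond orders sum to 1 (valence 3) → 2 H
  atom 15: C, bond orders sum to 2 (valence 4) → 2 H
  atom 16: C, bond orders sum to 2 (valence 4) → 2 H
  atom 17: O, bond orders sum to 2 (valence 2) → 0 H
  atom 18: C, bond orders sum to 1 (valence 4) → 3 H
Totals → C:13, H:16, N:2, O:2, S:1.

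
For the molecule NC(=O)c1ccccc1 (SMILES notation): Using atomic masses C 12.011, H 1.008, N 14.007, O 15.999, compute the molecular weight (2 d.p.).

First, the molecular formula is C7H7NO (counting implicit H from valence).
  C: 7 × 12.011 = 84.077
  H: 7 × 1.008 = 7.056
  N: 1 × 14.007 = 14.007
  O: 1 × 15.999 = 15.999
Sum: 7×12.011 + 7×1.008 + 1×14.007 + 1×15.999 = 121.139 → 121.14 g/mol.

121.14 g/mol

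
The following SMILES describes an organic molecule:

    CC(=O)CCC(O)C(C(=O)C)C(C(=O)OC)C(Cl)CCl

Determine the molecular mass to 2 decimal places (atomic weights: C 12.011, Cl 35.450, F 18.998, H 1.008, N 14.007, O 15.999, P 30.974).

First, the molecular formula is C13H20Cl2O5 (counting implicit H from valence).
  C: 13 × 12.011 = 156.143
  Cl: 2 × 35.450 = 70.900
  H: 20 × 1.008 = 20.160
  O: 5 × 15.999 = 79.995
Sum: 13×12.011 + 2×35.450 + 20×1.008 + 5×15.999 = 327.198 → 327.20 g/mol.

327.20 g/mol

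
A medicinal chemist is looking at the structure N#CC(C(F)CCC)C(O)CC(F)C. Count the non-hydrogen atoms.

Every atom symbol written in the SMILES (organic subset) is one heavy atom; implicit H are not written.
Heavy atoms by element → C:10, F:2, N:1, O:1.
Total: 14.

14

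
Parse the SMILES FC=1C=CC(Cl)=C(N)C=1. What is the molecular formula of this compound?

C6H5ClFN

Walk through each heavy atom and fill implicit hydrogens from standard valence (C 4, N 3, O 2, S 2, halogen 1):
  atom 1: F (halogen, monovalent) → 0 H
  atom 2: C, bond orders sum to 4 (valence 4) → 0 H
  atom 3: C, bond orders sum to 3 (valence 4) → 1 H
  atom 4: C, bond orders sum to 3 (valence 4) → 1 H
  atom 5: C, bond orders sum to 4 (valence 4) → 0 H
  atom 6: Cl (halogen, monovalent) → 0 H
  atom 7: C, bond orders sum to 4 (valence 4) → 0 H
  atom 8: N, bond orders sum to 1 (valence 3) → 2 H
  atom 9: C, bond orders sum to 3 (valence 4) → 1 H
Totals → C:6, H:5, Cl:1, F:1, N:1.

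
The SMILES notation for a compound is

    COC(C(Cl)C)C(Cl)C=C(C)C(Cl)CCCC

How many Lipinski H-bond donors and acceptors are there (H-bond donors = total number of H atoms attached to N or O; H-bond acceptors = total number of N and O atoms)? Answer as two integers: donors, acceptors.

0, 1

Donors: find every N or O and count the H atoms it carries.
  atom 2 (O): bond orders sum to 2 → 0 H
Lipinski HBD = 0.
Acceptors: N atoms = 0, O atoms = 1 → HBA = 1.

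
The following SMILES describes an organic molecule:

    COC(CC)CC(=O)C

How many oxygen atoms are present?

2

Scan the SMILES for O atoms (remember two-letter symbols like Cl and Br are single atoms).
Oxygen count: 2.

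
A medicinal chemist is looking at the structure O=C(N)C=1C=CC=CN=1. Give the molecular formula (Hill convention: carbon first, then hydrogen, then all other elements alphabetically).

Walk through each heavy atom and fill implicit hydrogens from standard valence (C 4, N 3, O 2, S 2, halogen 1):
  atom 1: O, bond orders sum to 2 (valence 2) → 0 H
  atom 2: C, bond orders sum to 4 (valence 4) → 0 H
  atom 3: N, bond orders sum to 1 (valence 3) → 2 H
  atom 4: C, bond orders sum to 4 (valence 4) → 0 H
  atom 5: C, bond orders sum to 3 (valence 4) → 1 H
  atom 6: C, bond orders sum to 3 (valence 4) → 1 H
  atom 7: C, bond orders sum to 3 (valence 4) → 1 H
  atom 8: C, bond orders sum to 3 (valence 4) → 1 H
  atom 9: N, bond orders sum to 3 (valence 3) → 0 H
Totals → C:6, H:6, N:2, O:1.
In Hill order: C6H6N2O.

C6H6N2O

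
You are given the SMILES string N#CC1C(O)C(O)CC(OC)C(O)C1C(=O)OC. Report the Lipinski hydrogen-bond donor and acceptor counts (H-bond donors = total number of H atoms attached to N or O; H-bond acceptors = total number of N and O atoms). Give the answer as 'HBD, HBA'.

Donors: find every N or O and count the H atoms it carries.
  atom 1 (N): bond orders sum to 3 → 0 H
  atom 5 (O): bond orders sum to 1 → 1 H
  atom 7 (O): bond orders sum to 1 → 1 H
  atom 10 (O): bond orders sum to 2 → 0 H
  atom 13 (O): bond orders sum to 1 → 1 H
  atom 16 (O): bond orders sum to 2 → 0 H
  atom 17 (O): bond orders sum to 2 → 0 H
Lipinski HBD = 3.
Acceptors: N atoms = 1, O atoms = 6 → HBA = 7.

3, 7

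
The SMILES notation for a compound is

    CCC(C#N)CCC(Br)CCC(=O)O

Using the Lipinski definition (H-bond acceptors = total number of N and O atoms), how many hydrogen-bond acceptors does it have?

N atoms: 1; O atoms: 2.
Lipinski HBA = 1 + 2 = 3.

3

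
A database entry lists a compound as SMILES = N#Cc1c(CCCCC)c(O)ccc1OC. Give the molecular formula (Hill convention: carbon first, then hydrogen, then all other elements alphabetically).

Walk through each heavy atom and fill implicit hydrogens from standard valence (C 4, N 3, O 2, S 2, halogen 1); for lowercase aromatic atoms, an aromatic c carries 1 H when it has two neighbours and 0 H with three, and aromatic n carries 0 H:
  atom 1: N, bond orders sum to 3 (valence 3) → 0 H
  atom 2: C, bond orders sum to 4 (valence 4) → 0 H
  atom 3: aromatic c, 3 neighbours → 0 H
  atom 4: aromatic c, 3 neighbours → 0 H
  atom 5: C, bond orders sum to 2 (valence 4) → 2 H
  atom 6: C, bond orders sum to 2 (valence 4) → 2 H
  atom 7: C, bond orders sum to 2 (valence 4) → 2 H
  atom 8: C, bond orders sum to 2 (valence 4) → 2 H
  atom 9: C, bond orders sum to 1 (valence 4) → 3 H
  atom 10: aromatic c, 3 neighbours → 0 H
  atom 11: O, bond orders sum to 1 (valence 2) → 1 H
  atom 12: aromatic c, 2 neighbours → 1 H
  atom 13: aromatic c, 2 neighbours → 1 H
  atom 14: aromatic c, 3 neighbours → 0 H
  atom 15: O, bond orders sum to 2 (valence 2) → 0 H
  atom 16: C, bond orders sum to 1 (valence 4) → 3 H
Totals → C:13, H:17, N:1, O:2.

C13H17NO2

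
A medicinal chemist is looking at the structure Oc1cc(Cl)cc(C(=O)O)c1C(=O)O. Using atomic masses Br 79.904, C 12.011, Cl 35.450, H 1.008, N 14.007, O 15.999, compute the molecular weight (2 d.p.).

216.57 g/mol

First, the molecular formula is C8H5ClO5 (counting implicit H from valence).
  C: 8 × 12.011 = 96.088
  Cl: 1 × 35.450 = 35.450
  H: 5 × 1.008 = 5.040
  O: 5 × 15.999 = 79.995
Sum: 8×12.011 + 1×35.450 + 5×1.008 + 5×15.999 = 216.573 → 216.57 g/mol.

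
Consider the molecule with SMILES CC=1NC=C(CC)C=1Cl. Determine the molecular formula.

C7H10ClN

Walk through each heavy atom and fill implicit hydrogens from standard valence (C 4, N 3, O 2, S 2, halogen 1):
  atom 1: C, bond orders sum to 1 (valence 4) → 3 H
  atom 2: C, bond orders sum to 4 (valence 4) → 0 H
  atom 3: N, bond orders sum to 2 (valence 3) → 1 H
  atom 4: C, bond orders sum to 3 (valence 4) → 1 H
  atom 5: C, bond orders sum to 4 (valence 4) → 0 H
  atom 6: C, bond orders sum to 2 (valence 4) → 2 H
  atom 7: C, bond orders sum to 1 (valence 4) → 3 H
  atom 8: C, bond orders sum to 4 (valence 4) → 0 H
  atom 9: Cl (halogen, monovalent) → 0 H
Totals → C:7, H:10, Cl:1, N:1.
In Hill order: C7H10ClN.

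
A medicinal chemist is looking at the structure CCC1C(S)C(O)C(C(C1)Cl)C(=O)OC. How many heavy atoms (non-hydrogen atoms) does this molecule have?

Every atom symbol written in the SMILES (organic subset) is one heavy atom; implicit H are not written.
Heavy atoms by element → C:10, Cl:1, O:3, S:1.
Total: 15.

15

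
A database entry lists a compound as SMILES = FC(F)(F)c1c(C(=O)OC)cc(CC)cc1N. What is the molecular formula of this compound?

C11H12F3NO2

Walk through each heavy atom and fill implicit hydrogens from standard valence (C 4, N 3, O 2, S 2, halogen 1); for lowercase aromatic atoms, an aromatic c carries 1 H when it has two neighbours and 0 H with three, and aromatic n carries 0 H:
  atom 1: F (halogen, monovalent) → 0 H
  atom 2: C, bond orders sum to 4 (valence 4) → 0 H
  atom 3: F (halogen, monovalent) → 0 H
  atom 4: F (halogen, monovalent) → 0 H
  atom 5: aromatic c, 3 neighbours → 0 H
  atom 6: aromatic c, 3 neighbours → 0 H
  atom 7: C, bond orders sum to 4 (valence 4) → 0 H
  atom 8: O, bond orders sum to 2 (valence 2) → 0 H
  atom 9: O, bond orders sum to 2 (valence 2) → 0 H
  atom 10: C, bond orders sum to 1 (valence 4) → 3 H
  atom 11: aromatic c, 2 neighbours → 1 H
  atom 12: aromatic c, 3 neighbours → 0 H
  atom 13: C, bond orders sum to 2 (valence 4) → 2 H
  atom 14: C, bond orders sum to 1 (valence 4) → 3 H
  atom 15: aromatic c, 2 neighbours → 1 H
  atom 16: aromatic c, 3 neighbours → 0 H
  atom 17: N, bond orders sum to 1 (valence 3) → 2 H
Totals → C:11, H:12, F:3, N:1, O:2.
In Hill order: C11H12F3NO2.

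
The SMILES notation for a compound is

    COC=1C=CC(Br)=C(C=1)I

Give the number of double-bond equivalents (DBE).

4

Degree of unsaturation = (number of rings) + (number of π bonds).
Ring closures in the SMILES: 1.
π bonds: 3 double bonds (each 1 DoU) → 3 DoU from unsaturation.
Total DoU = 1 + 3 = 4.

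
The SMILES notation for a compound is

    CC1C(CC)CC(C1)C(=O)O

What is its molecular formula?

C9H16O2

Walk through each heavy atom and fill implicit hydrogens from standard valence (C 4, N 3, O 2, S 2, halogen 1):
  atom 1: C, bond orders sum to 1 (valence 4) → 3 H
  atom 2: C, bond orders sum to 3 (valence 4) → 1 H
  atom 3: C, bond orders sum to 3 (valence 4) → 1 H
  atom 4: C, bond orders sum to 2 (valence 4) → 2 H
  atom 5: C, bond orders sum to 1 (valence 4) → 3 H
  atom 6: C, bond orders sum to 2 (valence 4) → 2 H
  atom 7: C, bond orders sum to 3 (valence 4) → 1 H
  atom 8: C, bond orders sum to 2 (valence 4) → 2 H
  atom 9: C, bond orders sum to 4 (valence 4) → 0 H
  atom 10: O, bond orders sum to 2 (valence 2) → 0 H
  atom 11: O, bond orders sum to 1 (valence 2) → 1 H
Totals → C:9, H:16, O:2.
In Hill order: C9H16O2.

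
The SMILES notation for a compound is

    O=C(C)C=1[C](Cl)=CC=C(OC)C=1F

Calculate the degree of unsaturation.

Molecular formula: C9H8ClFO2.
DoU = (2C + 2 + N − H − X) / 2, where X is the halogen count and O/S are ignored.
    = (2·9 + 2 + 0 − 8 − 2) / 2 = 10 / 2 = 5.

5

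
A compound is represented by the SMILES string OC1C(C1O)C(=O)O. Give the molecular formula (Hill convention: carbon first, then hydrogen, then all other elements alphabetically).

Walk through each heavy atom and fill implicit hydrogens from standard valence (C 4, N 3, O 2, S 2, halogen 1):
  atom 1: O, bond orders sum to 1 (valence 2) → 1 H
  atom 2: C, bond orders sum to 3 (valence 4) → 1 H
  atom 3: C, bond orders sum to 3 (valence 4) → 1 H
  atom 4: C, bond orders sum to 3 (valence 4) → 1 H
  atom 5: O, bond orders sum to 1 (valence 2) → 1 H
  atom 6: C, bond orders sum to 4 (valence 4) → 0 H
  atom 7: O, bond orders sum to 2 (valence 2) → 0 H
  atom 8: O, bond orders sum to 1 (valence 2) → 1 H
Totals → C:4, H:6, O:4.

C4H6O4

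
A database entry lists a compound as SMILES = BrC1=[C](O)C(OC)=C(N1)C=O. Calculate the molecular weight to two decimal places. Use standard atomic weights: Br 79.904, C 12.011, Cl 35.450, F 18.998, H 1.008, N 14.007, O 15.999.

220.02 g/mol

First, the molecular formula is C6H6BrNO3 (counting implicit H from valence).
  Br: 1 × 79.904 = 79.904
  C: 6 × 12.011 = 72.066
  H: 6 × 1.008 = 6.048
  N: 1 × 14.007 = 14.007
  O: 3 × 15.999 = 47.997
Sum: 1×79.904 + 6×12.011 + 6×1.008 + 1×14.007 + 3×15.999 = 220.022 → 220.02 g/mol.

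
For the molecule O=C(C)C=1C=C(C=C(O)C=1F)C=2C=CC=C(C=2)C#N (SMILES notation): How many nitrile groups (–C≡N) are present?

The nitrile motif appears at heavy-atom position 18 in the SMILES.
Other groups present: 1 hydroxyl, 1 ketone.
Nitrile count: 1.

1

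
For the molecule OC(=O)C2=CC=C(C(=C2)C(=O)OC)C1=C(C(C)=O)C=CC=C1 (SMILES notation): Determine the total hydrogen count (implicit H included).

Walk through each heavy atom and fill implicit hydrogens from standard valence (C 4, N 3, O 2, S 2, halogen 1):
  atom 1: O, bond orders sum to 1 (valence 2) → 1 H
  atom 2: C, bond orders sum to 4 (valence 4) → 0 H
  atom 3: O, bond orders sum to 2 (valence 2) → 0 H
  atom 4: C, bond orders sum to 4 (valence 4) → 0 H
  atom 5: C, bond orders sum to 3 (valence 4) → 1 H
  atom 6: C, bond orders sum to 3 (valence 4) → 1 H
  atom 7: C, bond orders sum to 4 (valence 4) → 0 H
  atom 8: C, bond orders sum to 4 (valence 4) → 0 H
  atom 9: C, bond orders sum to 3 (valence 4) → 1 H
  atom 10: C, bond orders sum to 4 (valence 4) → 0 H
  atom 11: O, bond orders sum to 2 (valence 2) → 0 H
  atom 12: O, bond orders sum to 2 (valence 2) → 0 H
  atom 13: C, bond orders sum to 1 (valence 4) → 3 H
  atom 14: C, bond orders sum to 4 (valence 4) → 0 H
  atom 15: C, bond orders sum to 4 (valence 4) → 0 H
  atom 16: C, bond orders sum to 4 (valence 4) → 0 H
  atom 17: C, bond orders sum to 1 (valence 4) → 3 H
  atom 18: O, bond orders sum to 2 (valence 2) → 0 H
  atom 19: C, bond orders sum to 3 (valence 4) → 1 H
  atom 20: C, bond orders sum to 3 (valence 4) → 1 H
  atom 21: C, bond orders sum to 3 (valence 4) → 1 H
  atom 22: C, bond orders sum to 3 (valence 4) → 1 H
Total hydrogens: 14.

14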